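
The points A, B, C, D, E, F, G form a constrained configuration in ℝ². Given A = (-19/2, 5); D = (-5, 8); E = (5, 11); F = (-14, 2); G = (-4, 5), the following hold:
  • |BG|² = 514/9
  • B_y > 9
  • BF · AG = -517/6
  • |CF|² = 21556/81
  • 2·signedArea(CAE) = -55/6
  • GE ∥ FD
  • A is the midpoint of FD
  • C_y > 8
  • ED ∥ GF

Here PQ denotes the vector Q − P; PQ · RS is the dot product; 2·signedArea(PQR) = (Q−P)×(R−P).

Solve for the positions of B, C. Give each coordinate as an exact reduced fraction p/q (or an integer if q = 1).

1. B_x = 5/3  [BF · AG = -517/6]
2. B_y = 10  [|BG|² = 514/9]
   → B = (5/3, 10)
3. C_x = 8/9  [line -6·x + 29/2·y + -361/3 = 0 ∩ |CF|² = 21556/81]
4. C_y = 26/3  [line -6·x + 29/2·y + -361/3 = 0 ∩ |CF|² = 21556/81]
   → C = (8/9, 26/3)

B = (5/3, 10)
C = (8/9, 26/3)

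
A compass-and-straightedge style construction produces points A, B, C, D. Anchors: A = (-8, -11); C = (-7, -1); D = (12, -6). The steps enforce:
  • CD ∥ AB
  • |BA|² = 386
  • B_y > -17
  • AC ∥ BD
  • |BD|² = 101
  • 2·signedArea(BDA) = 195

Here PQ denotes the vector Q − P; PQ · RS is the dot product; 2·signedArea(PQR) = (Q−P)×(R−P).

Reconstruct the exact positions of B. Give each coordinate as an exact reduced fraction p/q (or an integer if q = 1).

B = (11, -16)

1. B_x = 11  [AC ∥ BD ∩ CD ∥ AB]
2. B_y = -16  [AC ∥ BD ∩ CD ∥ AB]
   → B = (11, -16)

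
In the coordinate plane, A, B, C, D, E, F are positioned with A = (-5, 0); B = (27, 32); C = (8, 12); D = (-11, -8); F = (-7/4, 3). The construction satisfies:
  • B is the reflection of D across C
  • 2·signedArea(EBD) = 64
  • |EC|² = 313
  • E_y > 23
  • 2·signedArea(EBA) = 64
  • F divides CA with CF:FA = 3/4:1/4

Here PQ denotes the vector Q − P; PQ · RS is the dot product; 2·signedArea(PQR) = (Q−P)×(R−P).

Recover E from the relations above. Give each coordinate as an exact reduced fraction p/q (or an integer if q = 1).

E = (21, 24)

1. E_x = 21  [2·signedArea(EBA) = 64 ∩ 2·signedArea(EBD) = 64]
2. E_y = 24  [2·signedArea(EBA) = 64 ∩ 2·signedArea(EBD) = 64]
   → E = (21, 24)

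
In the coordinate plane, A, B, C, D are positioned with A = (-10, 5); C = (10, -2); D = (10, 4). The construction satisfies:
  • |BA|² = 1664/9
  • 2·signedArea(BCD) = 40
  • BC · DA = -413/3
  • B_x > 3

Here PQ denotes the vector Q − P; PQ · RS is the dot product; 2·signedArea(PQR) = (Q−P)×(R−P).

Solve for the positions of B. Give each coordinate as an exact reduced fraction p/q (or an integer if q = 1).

B = (10/3, 7/3)

1. B_x = 10/3  [BC · DA = -413/3 ∩ 2·signedArea(BCD) = 40]
2. B_y = 7/3  [BC · DA = -413/3 ∩ 2·signedArea(BCD) = 40]
   → B = (10/3, 7/3)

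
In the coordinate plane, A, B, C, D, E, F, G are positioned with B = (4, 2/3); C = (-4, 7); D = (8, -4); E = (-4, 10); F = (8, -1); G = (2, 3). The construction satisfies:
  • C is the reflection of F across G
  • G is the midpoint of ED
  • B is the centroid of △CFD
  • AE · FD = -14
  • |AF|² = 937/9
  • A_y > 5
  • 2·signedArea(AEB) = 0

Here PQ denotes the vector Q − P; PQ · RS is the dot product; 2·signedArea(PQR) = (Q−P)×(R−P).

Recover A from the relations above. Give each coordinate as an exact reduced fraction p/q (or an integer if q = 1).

A = (0, 16/3)

1. A_x = 0  [2·signedArea(AEB) = 0 ∩ AE · FD = -14]
2. A_y = 16/3  [2·signedArea(AEB) = 0 ∩ AE · FD = -14]
   → A = (0, 16/3)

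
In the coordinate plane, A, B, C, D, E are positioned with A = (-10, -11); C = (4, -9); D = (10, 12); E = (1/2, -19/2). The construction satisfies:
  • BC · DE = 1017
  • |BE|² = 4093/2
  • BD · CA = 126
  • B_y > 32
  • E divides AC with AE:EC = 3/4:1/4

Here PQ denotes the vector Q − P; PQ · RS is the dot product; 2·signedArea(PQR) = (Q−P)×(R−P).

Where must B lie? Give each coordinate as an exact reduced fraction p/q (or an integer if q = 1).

1. B_x = 16  [BC · DE = 1017 ∩ BD · CA = 126]
2. B_y = 33  [BC · DE = 1017 ∩ BD · CA = 126]
   → B = (16, 33)

B = (16, 33)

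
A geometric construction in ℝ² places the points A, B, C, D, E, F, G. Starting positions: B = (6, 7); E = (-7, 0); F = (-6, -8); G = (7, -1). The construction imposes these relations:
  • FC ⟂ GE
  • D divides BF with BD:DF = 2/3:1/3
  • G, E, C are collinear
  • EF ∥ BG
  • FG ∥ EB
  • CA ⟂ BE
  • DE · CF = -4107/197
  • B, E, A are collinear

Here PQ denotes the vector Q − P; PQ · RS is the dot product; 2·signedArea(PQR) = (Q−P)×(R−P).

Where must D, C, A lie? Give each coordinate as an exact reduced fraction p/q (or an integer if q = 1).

1. D_x = -2  [D divides BF with BD:DF = 2/3:1/3]
2. D_y = -3  [D divides BF with BD:DF = 2/3:1/3]
   → D = (-2, -3)
3. C_x = -1071/197  [G, E, C are collinear ∩ FC ⟂ GE]
4. C_y = -22/197  [G, E, C are collinear ∩ FC ⟂ GE]
   → C = (-1071/197, -22/197)
5. A_x = -125286/21473  [B, E, A are collinear ∩ CA ⟂ BE]
6. A_y = 13475/21473  [B, E, A are collinear ∩ CA ⟂ BE]
   → A = (-125286/21473, 13475/21473)

A = (-125286/21473, 13475/21473)
C = (-1071/197, -22/197)
D = (-2, -3)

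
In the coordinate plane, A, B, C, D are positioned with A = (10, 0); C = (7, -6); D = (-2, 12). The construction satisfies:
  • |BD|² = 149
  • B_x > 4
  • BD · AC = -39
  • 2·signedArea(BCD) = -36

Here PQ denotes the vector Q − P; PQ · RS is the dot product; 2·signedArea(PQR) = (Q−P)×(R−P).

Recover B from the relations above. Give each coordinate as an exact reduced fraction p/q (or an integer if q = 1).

1. B_x = 5  [2·signedArea(BCD) = -36 ∩ BD · AC = -39]
2. B_y = 2  [2·signedArea(BCD) = -36 ∩ BD · AC = -39]
   → B = (5, 2)

B = (5, 2)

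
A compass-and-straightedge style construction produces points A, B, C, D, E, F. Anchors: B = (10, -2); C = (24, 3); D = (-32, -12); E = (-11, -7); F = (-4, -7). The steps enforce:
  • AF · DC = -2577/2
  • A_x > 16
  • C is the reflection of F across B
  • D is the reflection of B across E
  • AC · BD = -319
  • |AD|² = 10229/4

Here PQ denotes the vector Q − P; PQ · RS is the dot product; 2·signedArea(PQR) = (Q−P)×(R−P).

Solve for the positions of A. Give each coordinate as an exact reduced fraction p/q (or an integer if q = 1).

A = (17, 1/2)

1. A_x = 17  [AF · DC = -2577/2 ∩ AC · BD = -319]
2. A_y = 1/2  [AF · DC = -2577/2 ∩ AC · BD = -319]
   → A = (17, 1/2)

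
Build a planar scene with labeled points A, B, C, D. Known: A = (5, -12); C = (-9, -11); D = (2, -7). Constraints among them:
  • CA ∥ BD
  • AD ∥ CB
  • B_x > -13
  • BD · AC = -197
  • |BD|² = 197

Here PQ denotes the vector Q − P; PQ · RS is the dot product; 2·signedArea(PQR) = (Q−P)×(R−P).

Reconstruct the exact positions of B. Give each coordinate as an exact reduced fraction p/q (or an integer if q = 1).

1. B_x = -12  [CA ∥ BD ∩ AD ∥ CB]
2. B_y = -6  [CA ∥ BD ∩ AD ∥ CB]
   → B = (-12, -6)

B = (-12, -6)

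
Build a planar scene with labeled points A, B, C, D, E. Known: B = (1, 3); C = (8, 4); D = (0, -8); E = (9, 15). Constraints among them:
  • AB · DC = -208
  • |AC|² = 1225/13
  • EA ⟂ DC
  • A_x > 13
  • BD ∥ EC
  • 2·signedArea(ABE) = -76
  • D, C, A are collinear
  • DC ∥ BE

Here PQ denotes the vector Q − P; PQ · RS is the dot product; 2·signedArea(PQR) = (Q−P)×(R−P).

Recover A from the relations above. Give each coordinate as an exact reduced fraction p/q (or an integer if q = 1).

A = (174/13, 157/13)

1. A_x = 174/13  [D, C, A are collinear ∩ EA ⟂ DC]
2. A_y = 157/13  [D, C, A are collinear ∩ EA ⟂ DC]
   → A = (174/13, 157/13)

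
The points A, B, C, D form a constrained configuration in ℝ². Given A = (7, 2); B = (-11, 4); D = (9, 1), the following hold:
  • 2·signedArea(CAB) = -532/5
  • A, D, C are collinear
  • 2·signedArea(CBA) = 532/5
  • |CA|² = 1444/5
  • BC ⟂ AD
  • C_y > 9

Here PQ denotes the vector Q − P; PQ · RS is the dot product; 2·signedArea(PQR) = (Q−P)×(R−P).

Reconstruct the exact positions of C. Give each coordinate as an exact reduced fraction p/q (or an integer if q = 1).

C = (-41/5, 48/5)

1. C_x = -41/5  [A, D, C are collinear ∩ BC ⟂ AD]
2. C_y = 48/5  [A, D, C are collinear ∩ BC ⟂ AD]
   → C = (-41/5, 48/5)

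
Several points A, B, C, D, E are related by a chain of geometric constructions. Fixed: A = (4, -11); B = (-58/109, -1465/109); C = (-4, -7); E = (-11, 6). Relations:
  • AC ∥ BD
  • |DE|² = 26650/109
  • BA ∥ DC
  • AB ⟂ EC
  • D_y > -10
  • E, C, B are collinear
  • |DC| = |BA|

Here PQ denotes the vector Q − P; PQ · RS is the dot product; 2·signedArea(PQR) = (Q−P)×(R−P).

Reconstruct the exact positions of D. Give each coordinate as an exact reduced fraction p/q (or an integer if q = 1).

1. D_x = -930/109  [BA ∥ DC ∩ AC ∥ BD]
2. D_y = -1029/109  [BA ∥ DC ∩ AC ∥ BD]
   → D = (-930/109, -1029/109)

D = (-930/109, -1029/109)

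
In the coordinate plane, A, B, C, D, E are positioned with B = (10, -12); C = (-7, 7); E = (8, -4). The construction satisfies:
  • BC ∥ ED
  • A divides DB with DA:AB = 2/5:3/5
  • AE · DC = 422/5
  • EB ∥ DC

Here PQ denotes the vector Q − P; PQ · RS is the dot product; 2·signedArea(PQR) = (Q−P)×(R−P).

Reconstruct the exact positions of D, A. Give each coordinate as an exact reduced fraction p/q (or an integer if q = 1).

A = (-7/5, 21/5)
D = (-9, 15)

1. D_x = -9  [EB ∥ DC ∩ BC ∥ ED]
2. D_y = 15  [EB ∥ DC ∩ BC ∥ ED]
   → D = (-9, 15)
3. A_x = -7/5  [A divides DB with DA:AB = 2/5:3/5]
4. A_y = 21/5  [A divides DB with DA:AB = 2/5:3/5]
   → A = (-7/5, 21/5)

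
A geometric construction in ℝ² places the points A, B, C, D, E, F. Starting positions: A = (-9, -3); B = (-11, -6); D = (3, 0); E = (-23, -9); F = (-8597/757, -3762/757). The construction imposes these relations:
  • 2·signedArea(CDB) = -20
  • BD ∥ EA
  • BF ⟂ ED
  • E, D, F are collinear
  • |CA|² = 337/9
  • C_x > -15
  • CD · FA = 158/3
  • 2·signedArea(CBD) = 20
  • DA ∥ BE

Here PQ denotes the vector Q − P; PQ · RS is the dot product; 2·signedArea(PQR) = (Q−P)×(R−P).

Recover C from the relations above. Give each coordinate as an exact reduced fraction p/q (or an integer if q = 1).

1. C_x = -43/3  [2·signedArea(CDB) = -20 ∩ CD · FA = 158/3]
2. C_y = -6  [2·signedArea(CDB) = -20 ∩ CD · FA = 158/3]
   → C = (-43/3, -6)

C = (-43/3, -6)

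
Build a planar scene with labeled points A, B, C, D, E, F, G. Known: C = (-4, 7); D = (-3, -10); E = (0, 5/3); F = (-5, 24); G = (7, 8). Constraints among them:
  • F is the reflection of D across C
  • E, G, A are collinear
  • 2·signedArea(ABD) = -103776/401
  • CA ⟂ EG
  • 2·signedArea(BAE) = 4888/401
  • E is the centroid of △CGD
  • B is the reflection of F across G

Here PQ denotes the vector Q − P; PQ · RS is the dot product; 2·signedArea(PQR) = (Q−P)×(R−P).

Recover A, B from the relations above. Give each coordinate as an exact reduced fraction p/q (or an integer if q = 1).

1. A_x = 182/401  [E, G, A are collinear ∩ CA ⟂ EG]
2. A_y = 833/401  [E, G, A are collinear ∩ CA ⟂ EG]
   → A = (182/401, 833/401)
3. B_x = 19  [B is the reflection of F across G]
4. B_y = -8  [B is the reflection of F across G]
   → B = (19, -8)

A = (182/401, 833/401)
B = (19, -8)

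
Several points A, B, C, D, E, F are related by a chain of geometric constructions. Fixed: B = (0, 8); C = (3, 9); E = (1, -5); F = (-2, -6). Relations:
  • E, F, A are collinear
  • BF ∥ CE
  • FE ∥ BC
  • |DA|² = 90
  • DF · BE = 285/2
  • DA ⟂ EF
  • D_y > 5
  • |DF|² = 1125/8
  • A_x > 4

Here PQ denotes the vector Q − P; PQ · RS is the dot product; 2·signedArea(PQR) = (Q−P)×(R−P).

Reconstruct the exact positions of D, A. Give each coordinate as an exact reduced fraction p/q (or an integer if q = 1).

A = (19/4, -15/4)
D = (7/4, 21/4)

1. D_x = 7/4  [line -1·x + 13·y + -133/2 = 0 ∩ |DF|² = 1125/8]
2. D_y = 21/4  [line -1·x + 13·y + -133/2 = 0 ∩ |DF|² = 1125/8]
   → D = (7/4, 21/4)
3. A_x = 19/4  [E, F, A are collinear ∩ DA ⟂ EF]
4. A_y = -15/4  [E, F, A are collinear ∩ DA ⟂ EF]
   → A = (19/4, -15/4)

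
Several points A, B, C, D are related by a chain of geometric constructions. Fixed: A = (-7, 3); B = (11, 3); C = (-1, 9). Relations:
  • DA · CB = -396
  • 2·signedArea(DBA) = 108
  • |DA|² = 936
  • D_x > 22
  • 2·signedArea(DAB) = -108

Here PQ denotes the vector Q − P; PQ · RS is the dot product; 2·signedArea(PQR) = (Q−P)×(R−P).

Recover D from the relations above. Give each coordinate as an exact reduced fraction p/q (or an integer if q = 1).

D = (23, -3)

1. D_x = 23  [2·signedArea(DAB) = -108 ∩ DA · CB = -396]
2. D_y = -3  [2·signedArea(DAB) = -108 ∩ DA · CB = -396]
   → D = (23, -3)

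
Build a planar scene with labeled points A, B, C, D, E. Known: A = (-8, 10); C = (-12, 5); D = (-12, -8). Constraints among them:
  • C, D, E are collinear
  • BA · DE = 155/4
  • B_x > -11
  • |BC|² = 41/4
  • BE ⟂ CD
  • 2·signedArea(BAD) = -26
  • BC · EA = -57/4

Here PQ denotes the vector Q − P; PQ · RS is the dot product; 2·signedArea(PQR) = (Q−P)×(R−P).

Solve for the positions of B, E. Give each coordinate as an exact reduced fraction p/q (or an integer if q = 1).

B = (-10, 15/2)
E = (-12, 15/2)

1. B_x = -10  [line 18·x + -4·y + 210 = 0 ∩ |BC|² = 41/4]
2. B_y = 15/2  [line 18·x + -4·y + 210 = 0 ∩ |BC|² = 41/4]
   → B = (-10, 15/2)
3. E_x = -12  [BC · EA = -57/4 ∩ C, D, E are collinear]
4. E_y = 15/2  [BC · EA = -57/4 ∩ C, D, E are collinear]
   → E = (-12, 15/2)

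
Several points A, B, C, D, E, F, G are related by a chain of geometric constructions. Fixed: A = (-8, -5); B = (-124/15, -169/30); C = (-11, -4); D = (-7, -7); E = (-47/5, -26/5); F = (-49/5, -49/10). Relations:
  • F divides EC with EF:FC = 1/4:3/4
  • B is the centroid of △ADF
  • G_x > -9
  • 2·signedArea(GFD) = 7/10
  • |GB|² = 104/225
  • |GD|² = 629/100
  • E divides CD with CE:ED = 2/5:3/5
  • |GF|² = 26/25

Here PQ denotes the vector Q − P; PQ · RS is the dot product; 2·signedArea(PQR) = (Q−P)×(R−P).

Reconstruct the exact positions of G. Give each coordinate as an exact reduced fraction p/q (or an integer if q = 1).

1. G_x = -222/25  [line 21/10·x + 14/5·y + 168/5 = 0 ∩ |GF|² = 26/25]
2. G_y = -267/50  [line 21/10·x + 14/5·y + 168/5 = 0 ∩ |GF|² = 26/25]
   → G = (-222/25, -267/50)

G = (-222/25, -267/50)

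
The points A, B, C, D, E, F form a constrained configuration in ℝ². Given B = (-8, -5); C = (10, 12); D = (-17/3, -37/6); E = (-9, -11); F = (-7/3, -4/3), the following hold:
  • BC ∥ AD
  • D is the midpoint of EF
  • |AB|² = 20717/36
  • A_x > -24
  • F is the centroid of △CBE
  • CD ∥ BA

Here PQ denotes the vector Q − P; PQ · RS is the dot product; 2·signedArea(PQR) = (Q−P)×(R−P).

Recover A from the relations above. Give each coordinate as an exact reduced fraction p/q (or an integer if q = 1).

1. A_x = -71/3  [BC ∥ AD ∩ CD ∥ BA]
2. A_y = -139/6  [BC ∥ AD ∩ CD ∥ BA]
   → A = (-71/3, -139/6)

A = (-71/3, -139/6)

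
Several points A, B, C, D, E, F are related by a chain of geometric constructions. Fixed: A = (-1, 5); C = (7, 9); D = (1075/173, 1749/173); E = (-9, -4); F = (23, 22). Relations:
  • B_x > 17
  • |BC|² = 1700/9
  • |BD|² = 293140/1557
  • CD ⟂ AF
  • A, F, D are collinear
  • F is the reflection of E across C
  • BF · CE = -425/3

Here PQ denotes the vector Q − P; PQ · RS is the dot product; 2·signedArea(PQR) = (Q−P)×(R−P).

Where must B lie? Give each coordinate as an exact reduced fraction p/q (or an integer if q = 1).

B = (53/3, 53/3)

1. B_x = 53/3  [line 16·x + 13·y + -1537/3 = 0 ∩ |BC|² = 1700/9]
2. B_y = 53/3  [line 16·x + 13·y + -1537/3 = 0 ∩ |BC|² = 1700/9]
   → B = (53/3, 53/3)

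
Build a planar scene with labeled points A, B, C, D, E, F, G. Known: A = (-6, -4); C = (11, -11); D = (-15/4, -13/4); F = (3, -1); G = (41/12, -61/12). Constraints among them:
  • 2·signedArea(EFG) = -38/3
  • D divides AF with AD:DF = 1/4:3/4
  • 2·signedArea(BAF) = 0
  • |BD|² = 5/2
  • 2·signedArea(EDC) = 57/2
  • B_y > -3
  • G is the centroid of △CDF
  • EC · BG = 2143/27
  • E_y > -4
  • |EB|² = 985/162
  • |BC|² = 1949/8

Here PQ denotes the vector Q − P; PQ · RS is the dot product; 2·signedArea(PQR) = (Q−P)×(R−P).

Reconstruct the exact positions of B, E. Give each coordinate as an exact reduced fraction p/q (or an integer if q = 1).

1. B_x = -9/4  [line -3·x + 9·y + 18 = 0 ∩ |BD|² = 5/2]
2. B_y = -11/4  [line -3·x + 9·y + 18 = 0 ∩ |BD|² = 5/2]
   → B = (-9/4, -11/4)
3. E_x = 5/36  [2·signedArea(EFG) = -38/3 ∩ EC · BG = 2143/27]
4. E_y = -121/36  [2·signedArea(EFG) = -38/3 ∩ EC · BG = 2143/27]
   → E = (5/36, -121/36)

B = (-9/4, -11/4)
E = (5/36, -121/36)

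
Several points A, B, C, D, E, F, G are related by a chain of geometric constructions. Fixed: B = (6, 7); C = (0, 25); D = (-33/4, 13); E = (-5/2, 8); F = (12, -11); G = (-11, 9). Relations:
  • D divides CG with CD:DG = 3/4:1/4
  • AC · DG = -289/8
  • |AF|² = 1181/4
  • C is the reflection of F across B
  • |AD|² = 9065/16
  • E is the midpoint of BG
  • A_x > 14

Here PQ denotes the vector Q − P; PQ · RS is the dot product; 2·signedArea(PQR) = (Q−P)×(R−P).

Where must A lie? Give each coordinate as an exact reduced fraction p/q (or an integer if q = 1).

1. A_x = 29/2  [line 11/4·x + 4·y + -511/8 = 0 ∩ |AD|² = 9065/16]
2. A_y = 6  [line 11/4·x + 4·y + -511/8 = 0 ∩ |AD|² = 9065/16]
   → A = (29/2, 6)

A = (29/2, 6)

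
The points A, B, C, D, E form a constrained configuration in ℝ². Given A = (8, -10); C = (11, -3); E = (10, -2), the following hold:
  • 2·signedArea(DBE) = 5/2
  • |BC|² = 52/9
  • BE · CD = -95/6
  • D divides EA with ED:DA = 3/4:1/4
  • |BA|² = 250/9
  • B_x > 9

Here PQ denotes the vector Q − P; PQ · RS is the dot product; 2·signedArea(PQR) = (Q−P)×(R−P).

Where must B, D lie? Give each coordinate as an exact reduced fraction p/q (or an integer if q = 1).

B = (29/3, -5)
D = (17/2, -8)

1. D_x = 17/2  [D divides EA with ED:DA = 3/4:1/4]
2. D_y = -8  [D divides EA with ED:DA = 3/4:1/4]
   → D = (17/2, -8)
3. B_x = 29/3  [BE · CD = -95/6 ∩ 2·signedArea(DBE) = 5/2]
4. B_y = -5  [BE · CD = -95/6 ∩ 2·signedArea(DBE) = 5/2]
   → B = (29/3, -5)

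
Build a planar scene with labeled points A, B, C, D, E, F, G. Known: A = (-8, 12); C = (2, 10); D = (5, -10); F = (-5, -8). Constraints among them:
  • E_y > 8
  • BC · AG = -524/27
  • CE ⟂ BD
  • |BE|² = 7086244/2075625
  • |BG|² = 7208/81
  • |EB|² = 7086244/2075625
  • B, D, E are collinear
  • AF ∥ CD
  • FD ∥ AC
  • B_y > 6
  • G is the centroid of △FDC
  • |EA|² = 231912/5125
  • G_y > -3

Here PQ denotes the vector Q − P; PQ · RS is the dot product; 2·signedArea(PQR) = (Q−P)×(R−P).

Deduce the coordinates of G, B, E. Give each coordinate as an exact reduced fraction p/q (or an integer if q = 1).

1. G_x = 2/3  [G is the centroid of △FDC]
2. G_y = -8/3  [G is the centroid of △FDC]
   → G = (2/3, -8/3)
3. B_x = -16/9  [line -26/3·x + 44/3·y + -2968/27 = 0 ∩ |BG|² = 7208/81]
4. B_y = 58/9  [line -26/3·x + 44/3·y + -2968/27 = 0 ∩ |BG|² = 7208/81]
   → B = (-16/9, 58/9)
5. E_x = -63598/25625  [B, D, E are collinear ∩ CE ⟂ BD]
6. E_y = 208914/25625  [B, D, E are collinear ∩ CE ⟂ BD]
   → E = (-63598/25625, 208914/25625)

B = (-16/9, 58/9)
E = (-63598/25625, 208914/25625)
G = (2/3, -8/3)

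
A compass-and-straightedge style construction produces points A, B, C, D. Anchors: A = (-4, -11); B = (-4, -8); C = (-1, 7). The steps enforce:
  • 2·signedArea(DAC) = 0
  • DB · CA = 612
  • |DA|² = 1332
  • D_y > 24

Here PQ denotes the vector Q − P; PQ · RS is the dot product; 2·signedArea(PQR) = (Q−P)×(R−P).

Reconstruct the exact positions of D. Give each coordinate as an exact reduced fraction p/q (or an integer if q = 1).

D = (2, 25)

1. D_x = 2  [2·signedArea(DAC) = 0 ∩ DB · CA = 612]
2. D_y = 25  [2·signedArea(DAC) = 0 ∩ DB · CA = 612]
   → D = (2, 25)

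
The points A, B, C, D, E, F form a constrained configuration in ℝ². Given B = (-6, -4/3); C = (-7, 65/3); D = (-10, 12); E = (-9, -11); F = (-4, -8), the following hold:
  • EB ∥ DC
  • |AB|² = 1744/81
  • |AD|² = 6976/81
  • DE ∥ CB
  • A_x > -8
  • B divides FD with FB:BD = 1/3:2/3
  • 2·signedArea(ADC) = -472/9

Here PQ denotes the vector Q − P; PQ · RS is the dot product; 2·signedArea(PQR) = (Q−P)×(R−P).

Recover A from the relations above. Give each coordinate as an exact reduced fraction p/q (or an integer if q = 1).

A = (-22/3, 28/9)

1. A_x = -22/3  [line -29/3·x + 3·y + -722/9 = 0 ∩ |AB|² = 1744/81]
2. A_y = 28/9  [line -29/3·x + 3·y + -722/9 = 0 ∩ |AB|² = 1744/81]
   → A = (-22/3, 28/9)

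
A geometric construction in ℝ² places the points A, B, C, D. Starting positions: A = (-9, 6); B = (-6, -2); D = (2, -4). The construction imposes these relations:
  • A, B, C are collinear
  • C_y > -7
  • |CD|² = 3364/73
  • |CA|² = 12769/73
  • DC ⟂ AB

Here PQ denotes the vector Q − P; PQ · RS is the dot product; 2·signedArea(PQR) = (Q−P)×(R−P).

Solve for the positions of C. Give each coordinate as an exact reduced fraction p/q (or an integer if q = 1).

C = (-318/73, -466/73)

1. C_x = -318/73  [A, B, C are collinear ∩ DC ⟂ AB]
2. C_y = -466/73  [A, B, C are collinear ∩ DC ⟂ AB]
   → C = (-318/73, -466/73)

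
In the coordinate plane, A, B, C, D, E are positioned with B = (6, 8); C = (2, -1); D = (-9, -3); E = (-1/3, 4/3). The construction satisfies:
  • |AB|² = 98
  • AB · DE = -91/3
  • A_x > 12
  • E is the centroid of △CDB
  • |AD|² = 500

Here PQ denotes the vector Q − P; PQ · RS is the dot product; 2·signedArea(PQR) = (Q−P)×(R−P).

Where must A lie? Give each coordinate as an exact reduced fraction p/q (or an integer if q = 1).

1. A_x = 13  [line -26/3·x + -13/3·y + 117 = 0 ∩ |AD|² = 500]
2. A_y = 1  [line -26/3·x + -13/3·y + 117 = 0 ∩ |AD|² = 500]
   → A = (13, 1)

A = (13, 1)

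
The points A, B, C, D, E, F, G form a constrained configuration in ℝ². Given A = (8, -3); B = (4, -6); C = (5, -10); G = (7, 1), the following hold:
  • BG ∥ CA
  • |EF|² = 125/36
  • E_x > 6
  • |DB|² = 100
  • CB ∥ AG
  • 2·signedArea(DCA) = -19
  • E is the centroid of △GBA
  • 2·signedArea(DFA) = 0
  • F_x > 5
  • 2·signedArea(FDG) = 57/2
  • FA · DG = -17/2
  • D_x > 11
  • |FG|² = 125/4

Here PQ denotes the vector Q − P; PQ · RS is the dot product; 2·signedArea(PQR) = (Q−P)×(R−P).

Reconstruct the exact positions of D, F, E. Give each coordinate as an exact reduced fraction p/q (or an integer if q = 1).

1. D_x = 12  [line -7·x + 3·y + 84 = 0 ∩ |DB|² = 100]
2. D_y = 0  [line -7·x + 3·y + 84 = 0 ∩ |DB|² = 100]
   → D = (12, 0)
3. F_x = 6  [2·signedArea(DFA) = 0 ∩ 2·signedArea(FDG) = 57/2]
4. F_y = -9/2  [2·signedArea(DFA) = 0 ∩ 2·signedArea(FDG) = 57/2]
   → F = (6, -9/2)
5. E_x = 19/3  [E is the centroid of △GBA]
6. E_y = -8/3  [E is the centroid of △GBA]
   → E = (19/3, -8/3)

D = (12, 0)
E = (19/3, -8/3)
F = (6, -9/2)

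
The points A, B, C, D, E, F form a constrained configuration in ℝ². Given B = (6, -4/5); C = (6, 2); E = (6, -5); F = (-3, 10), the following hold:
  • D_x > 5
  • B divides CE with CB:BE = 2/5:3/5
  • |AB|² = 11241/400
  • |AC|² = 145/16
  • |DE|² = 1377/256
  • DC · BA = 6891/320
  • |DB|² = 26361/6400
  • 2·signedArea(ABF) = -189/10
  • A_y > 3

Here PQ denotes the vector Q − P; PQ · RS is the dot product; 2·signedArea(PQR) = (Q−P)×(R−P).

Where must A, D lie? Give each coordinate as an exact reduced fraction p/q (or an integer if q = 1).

1. A_x = 15/4  [line -54/5·x + -9·y + 153/2 = 0 ∩ |AB|² = 11241/400]
2. A_y = 4  [line -54/5·x + -9·y + 153/2 = 0 ∩ |AB|² = 11241/400]
   → A = (15/4, 4)
3. D_x = 87/16  [line 9/4·x + -24/5·y + -8139/320 = 0 ∩ |DE|² = 1377/256]
4. D_y = -11/4  [line 9/4·x + -24/5·y + -8139/320 = 0 ∩ |DE|² = 1377/256]
   → D = (87/16, -11/4)

A = (15/4, 4)
D = (87/16, -11/4)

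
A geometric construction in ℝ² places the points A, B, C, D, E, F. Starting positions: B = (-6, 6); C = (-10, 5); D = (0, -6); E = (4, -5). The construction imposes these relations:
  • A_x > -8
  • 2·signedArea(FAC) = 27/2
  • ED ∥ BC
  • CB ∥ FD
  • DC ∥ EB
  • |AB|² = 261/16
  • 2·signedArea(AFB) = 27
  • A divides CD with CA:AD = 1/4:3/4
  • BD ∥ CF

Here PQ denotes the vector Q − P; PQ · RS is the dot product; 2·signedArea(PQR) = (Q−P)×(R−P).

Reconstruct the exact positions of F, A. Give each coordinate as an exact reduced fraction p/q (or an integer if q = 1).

A = (-15/2, 9/4)
F = (-4, -7)

1. F_x = -4  [CB ∥ FD ∩ BD ∥ CF]
2. F_y = -7  [CB ∥ FD ∩ BD ∥ CF]
   → F = (-4, -7)
3. A_x = -15/2  [A divides CD with CA:AD = 1/4:3/4]
4. A_y = 9/4  [A divides CD with CA:AD = 1/4:3/4]
   → A = (-15/2, 9/4)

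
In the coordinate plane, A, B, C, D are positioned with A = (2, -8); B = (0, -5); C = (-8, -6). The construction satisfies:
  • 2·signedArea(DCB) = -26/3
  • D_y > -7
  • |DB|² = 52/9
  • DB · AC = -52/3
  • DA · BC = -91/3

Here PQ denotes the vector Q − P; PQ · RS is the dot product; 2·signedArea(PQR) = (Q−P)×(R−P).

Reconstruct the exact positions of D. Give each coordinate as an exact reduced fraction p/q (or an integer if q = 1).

1. D_x = -2  [2·signedArea(DCB) = -26/3 ∩ DA · BC = -91/3]
2. D_y = -19/3  [2·signedArea(DCB) = -26/3 ∩ DA · BC = -91/3]
   → D = (-2, -19/3)

D = (-2, -19/3)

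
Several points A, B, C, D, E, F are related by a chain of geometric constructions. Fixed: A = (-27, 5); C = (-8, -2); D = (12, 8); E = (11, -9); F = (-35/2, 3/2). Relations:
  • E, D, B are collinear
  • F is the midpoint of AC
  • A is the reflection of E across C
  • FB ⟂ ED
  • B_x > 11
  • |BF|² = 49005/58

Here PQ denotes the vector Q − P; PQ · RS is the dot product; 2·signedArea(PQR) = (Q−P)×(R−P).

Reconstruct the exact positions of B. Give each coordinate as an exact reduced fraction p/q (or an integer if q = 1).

1. B_x = 334/29  [E, D, B are collinear ∩ FB ⟂ ED]
2. B_y = -6/29  [E, D, B are collinear ∩ FB ⟂ ED]
   → B = (334/29, -6/29)

B = (334/29, -6/29)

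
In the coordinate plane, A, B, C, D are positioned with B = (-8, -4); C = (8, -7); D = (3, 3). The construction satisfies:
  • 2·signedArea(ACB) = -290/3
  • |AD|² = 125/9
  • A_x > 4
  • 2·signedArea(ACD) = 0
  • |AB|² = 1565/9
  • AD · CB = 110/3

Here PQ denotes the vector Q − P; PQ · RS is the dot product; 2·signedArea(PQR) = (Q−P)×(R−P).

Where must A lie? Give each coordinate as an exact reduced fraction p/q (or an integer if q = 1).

1. A_x = 14/3  [2·signedArea(ACD) = 0 ∩ 2·signedArea(ACB) = -290/3]
2. A_y = -1/3  [2·signedArea(ACD) = 0 ∩ 2·signedArea(ACB) = -290/3]
   → A = (14/3, -1/3)

A = (14/3, -1/3)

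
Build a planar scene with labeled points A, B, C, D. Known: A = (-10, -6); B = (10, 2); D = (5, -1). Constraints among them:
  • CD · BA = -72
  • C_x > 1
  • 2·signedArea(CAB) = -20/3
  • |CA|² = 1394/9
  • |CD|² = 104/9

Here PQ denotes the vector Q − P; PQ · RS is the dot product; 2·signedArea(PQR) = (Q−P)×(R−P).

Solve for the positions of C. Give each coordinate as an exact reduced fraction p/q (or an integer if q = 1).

C = (5/3, -5/3)

1. C_x = 5/3  [2·signedArea(CAB) = -20/3 ∩ CD · BA = -72]
2. C_y = -5/3  [2·signedArea(CAB) = -20/3 ∩ CD · BA = -72]
   → C = (5/3, -5/3)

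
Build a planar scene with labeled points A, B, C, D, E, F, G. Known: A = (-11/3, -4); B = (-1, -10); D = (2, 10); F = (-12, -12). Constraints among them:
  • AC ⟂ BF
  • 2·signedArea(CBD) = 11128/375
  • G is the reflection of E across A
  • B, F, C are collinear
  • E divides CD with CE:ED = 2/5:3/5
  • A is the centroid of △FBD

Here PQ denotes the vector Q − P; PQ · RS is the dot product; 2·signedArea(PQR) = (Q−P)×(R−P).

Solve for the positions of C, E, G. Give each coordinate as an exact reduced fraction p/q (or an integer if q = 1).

C = (-947/375, -3854/375)
E = (-447/625, -1354/625)
G = (-12409/1875, -3646/625)

1. C_x = -947/375  [B, F, C are collinear ∩ AC ⟂ BF]
2. C_y = -3854/375  [B, F, C are collinear ∩ AC ⟂ BF]
   → C = (-947/375, -3854/375)
3. E_x = -447/625  [E divides CD with CE:ED = 2/5:3/5]
4. E_y = -1354/625  [E divides CD with CE:ED = 2/5:3/5]
   → E = (-447/625, -1354/625)
5. G_x = -12409/1875  [G is the reflection of E across A]
6. G_y = -3646/625  [G is the reflection of E across A]
   → G = (-12409/1875, -3646/625)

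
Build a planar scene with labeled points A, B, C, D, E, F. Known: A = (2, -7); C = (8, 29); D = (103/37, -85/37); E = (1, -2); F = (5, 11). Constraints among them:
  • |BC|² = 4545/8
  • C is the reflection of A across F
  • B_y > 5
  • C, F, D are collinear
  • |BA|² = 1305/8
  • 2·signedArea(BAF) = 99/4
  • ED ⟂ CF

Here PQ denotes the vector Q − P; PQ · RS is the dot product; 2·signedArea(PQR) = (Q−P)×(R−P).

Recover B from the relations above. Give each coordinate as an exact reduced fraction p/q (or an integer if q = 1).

1. B_x = 11/4  [line -18·x + 3·y + 129/4 = 0 ∩ |BA|² = 1305/8]
2. B_y = 23/4  [line -18·x + 3·y + 129/4 = 0 ∩ |BA|² = 1305/8]
   → B = (11/4, 23/4)

B = (11/4, 23/4)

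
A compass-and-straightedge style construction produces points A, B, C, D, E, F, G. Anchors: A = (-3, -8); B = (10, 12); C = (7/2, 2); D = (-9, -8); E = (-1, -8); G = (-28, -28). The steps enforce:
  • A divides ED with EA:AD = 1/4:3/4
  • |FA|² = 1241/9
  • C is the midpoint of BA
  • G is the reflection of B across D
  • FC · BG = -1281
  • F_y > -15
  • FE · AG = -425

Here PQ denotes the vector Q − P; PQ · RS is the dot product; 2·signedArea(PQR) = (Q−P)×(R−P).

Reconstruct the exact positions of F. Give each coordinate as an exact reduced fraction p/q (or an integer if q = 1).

F = (-38/3, -44/3)

1. F_x = -38/3  [FC · BG = -1281 ∩ FE · AG = -425]
2. F_y = -44/3  [FC · BG = -1281 ∩ FE · AG = -425]
   → F = (-38/3, -44/3)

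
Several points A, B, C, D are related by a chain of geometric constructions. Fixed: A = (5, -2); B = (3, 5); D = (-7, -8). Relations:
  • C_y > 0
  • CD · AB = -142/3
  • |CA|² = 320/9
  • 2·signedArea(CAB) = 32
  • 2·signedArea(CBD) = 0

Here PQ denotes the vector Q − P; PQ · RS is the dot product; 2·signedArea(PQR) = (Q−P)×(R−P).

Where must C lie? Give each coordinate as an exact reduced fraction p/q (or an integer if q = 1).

C = (-1/3, 2/3)

1. C_x = -1/3  [2·signedArea(CBD) = 0 ∩ CD · AB = -142/3]
2. C_y = 2/3  [2·signedArea(CBD) = 0 ∩ CD · AB = -142/3]
   → C = (-1/3, 2/3)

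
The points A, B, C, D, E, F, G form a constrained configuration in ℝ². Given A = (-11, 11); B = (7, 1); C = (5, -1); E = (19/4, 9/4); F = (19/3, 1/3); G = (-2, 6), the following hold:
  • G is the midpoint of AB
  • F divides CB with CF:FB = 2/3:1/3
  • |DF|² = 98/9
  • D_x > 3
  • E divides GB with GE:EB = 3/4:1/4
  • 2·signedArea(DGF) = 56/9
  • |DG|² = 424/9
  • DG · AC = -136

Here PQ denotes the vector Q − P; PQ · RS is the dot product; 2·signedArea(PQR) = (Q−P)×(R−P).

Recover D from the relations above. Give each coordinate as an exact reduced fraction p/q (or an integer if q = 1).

1. D_x = 4  [DG · AC = -136 ∩ 2·signedArea(DGF) = 56/9]
2. D_y = 8/3  [DG · AC = -136 ∩ 2·signedArea(DGF) = 56/9]
   → D = (4, 8/3)

D = (4, 8/3)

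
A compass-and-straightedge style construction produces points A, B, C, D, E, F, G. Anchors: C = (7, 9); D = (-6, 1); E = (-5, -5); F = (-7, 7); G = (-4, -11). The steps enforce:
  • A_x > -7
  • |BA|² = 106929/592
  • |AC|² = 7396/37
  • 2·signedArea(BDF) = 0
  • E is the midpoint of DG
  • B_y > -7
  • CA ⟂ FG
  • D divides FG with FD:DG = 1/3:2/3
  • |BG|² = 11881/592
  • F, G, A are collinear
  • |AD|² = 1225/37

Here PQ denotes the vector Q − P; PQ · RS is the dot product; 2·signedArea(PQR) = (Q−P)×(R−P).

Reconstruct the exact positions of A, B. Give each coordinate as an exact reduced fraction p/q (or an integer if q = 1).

A = (-257/37, 247/37)
B = (-701/148, -487/74)

1. A_x = -257/37  [F, G, A are collinear ∩ CA ⟂ FG]
2. A_y = 247/37  [F, G, A are collinear ∩ CA ⟂ FG]
   → A = (-257/37, 247/37)
3. B_x = -701/148  [line -6·x + -1·y + -35 = 0 ∩ |BG|² = 11881/592]
4. B_y = -487/74  [line -6·x + -1·y + -35 = 0 ∩ |BG|² = 11881/592]
   → B = (-701/148, -487/74)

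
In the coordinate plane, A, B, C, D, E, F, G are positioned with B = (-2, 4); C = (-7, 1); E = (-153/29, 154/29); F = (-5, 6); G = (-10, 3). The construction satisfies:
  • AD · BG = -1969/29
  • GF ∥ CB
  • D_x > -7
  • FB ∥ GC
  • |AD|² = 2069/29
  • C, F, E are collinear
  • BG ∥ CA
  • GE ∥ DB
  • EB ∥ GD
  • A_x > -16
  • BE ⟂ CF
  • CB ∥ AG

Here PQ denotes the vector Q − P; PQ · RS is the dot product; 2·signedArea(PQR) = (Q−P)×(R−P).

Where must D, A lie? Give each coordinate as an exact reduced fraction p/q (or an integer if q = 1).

A = (-15, 0)
D = (-195/29, 49/29)

1. D_x = -195/29  [GE ∥ DB ∩ EB ∥ GD]
2. D_y = 49/29  [GE ∥ DB ∩ EB ∥ GD]
   → D = (-195/29, 49/29)
3. A_x = -15  [CB ∥ AG ∩ BG ∥ CA]
4. A_y = 0  [CB ∥ AG ∩ BG ∥ CA]
   → A = (-15, 0)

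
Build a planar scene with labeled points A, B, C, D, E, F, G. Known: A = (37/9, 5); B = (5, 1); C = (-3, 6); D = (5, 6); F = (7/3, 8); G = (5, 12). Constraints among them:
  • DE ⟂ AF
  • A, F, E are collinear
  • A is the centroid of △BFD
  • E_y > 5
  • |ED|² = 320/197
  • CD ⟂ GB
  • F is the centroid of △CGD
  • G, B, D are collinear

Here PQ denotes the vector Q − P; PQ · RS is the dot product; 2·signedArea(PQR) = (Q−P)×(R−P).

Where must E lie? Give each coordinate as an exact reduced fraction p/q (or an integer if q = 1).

E = (769/197, 1054/197)

1. E_x = 769/197  [A, F, E are collinear ∩ DE ⟂ AF]
2. E_y = 1054/197  [A, F, E are collinear ∩ DE ⟂ AF]
   → E = (769/197, 1054/197)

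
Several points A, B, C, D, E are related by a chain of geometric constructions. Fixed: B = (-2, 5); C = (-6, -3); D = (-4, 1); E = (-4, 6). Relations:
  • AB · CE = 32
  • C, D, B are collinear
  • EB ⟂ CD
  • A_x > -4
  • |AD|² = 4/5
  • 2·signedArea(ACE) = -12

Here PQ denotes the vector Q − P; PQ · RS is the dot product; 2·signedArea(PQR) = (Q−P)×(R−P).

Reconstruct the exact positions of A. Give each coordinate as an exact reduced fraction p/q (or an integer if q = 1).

1. A_x = -18/5  [AB · CE = 32 ∩ 2·signedArea(ACE) = -12]
2. A_y = 9/5  [AB · CE = 32 ∩ 2·signedArea(ACE) = -12]
   → A = (-18/5, 9/5)

A = (-18/5, 9/5)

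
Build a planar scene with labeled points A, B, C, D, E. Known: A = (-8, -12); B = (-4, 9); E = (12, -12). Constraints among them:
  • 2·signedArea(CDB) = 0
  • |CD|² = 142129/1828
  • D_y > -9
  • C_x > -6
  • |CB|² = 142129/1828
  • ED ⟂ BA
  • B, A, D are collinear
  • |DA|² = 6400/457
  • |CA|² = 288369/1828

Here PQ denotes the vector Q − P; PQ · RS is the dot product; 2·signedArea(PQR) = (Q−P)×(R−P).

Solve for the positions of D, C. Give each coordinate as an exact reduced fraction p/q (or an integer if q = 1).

C = (-2582/457, 309/914)
D = (-3336/457, -3804/457)

1. D_x = -3336/457  [B, A, D are collinear ∩ ED ⟂ BA]
2. D_y = -3804/457  [B, A, D are collinear ∩ ED ⟂ BA]
   → D = (-3336/457, -3804/457)
3. C_x = -2582/457  [line -7917/457·x + 1508/457·y + -45240/457 = 0 ∩ |CD|² = 142129/1828]
4. C_y = 309/914  [line -7917/457·x + 1508/457·y + -45240/457 = 0 ∩ |CD|² = 142129/1828]
   → C = (-2582/457, 309/914)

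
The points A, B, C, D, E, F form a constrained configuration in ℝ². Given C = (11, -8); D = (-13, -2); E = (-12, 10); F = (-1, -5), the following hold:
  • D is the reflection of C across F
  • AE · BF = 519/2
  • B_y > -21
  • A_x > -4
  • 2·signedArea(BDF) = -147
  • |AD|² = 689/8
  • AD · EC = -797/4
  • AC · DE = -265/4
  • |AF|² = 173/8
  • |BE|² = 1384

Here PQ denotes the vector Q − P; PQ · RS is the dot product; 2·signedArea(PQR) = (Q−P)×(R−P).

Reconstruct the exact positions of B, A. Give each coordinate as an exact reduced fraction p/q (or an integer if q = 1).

1. A_x = -15/4  [AC · DE = -265/4 ∩ AD · EC = -797/4]
2. A_y = -5/4  [AC · DE = -265/4 ∩ AD · EC = -797/4]
   → A = (-15/4, -5/4)
3. B_x = 10  [2·signedArea(BDF) = -147 ∩ AE · BF = 519/2]
4. B_y = -20  [2·signedArea(BDF) = -147 ∩ AE · BF = 519/2]
   → B = (10, -20)

A = (-15/4, -5/4)
B = (10, -20)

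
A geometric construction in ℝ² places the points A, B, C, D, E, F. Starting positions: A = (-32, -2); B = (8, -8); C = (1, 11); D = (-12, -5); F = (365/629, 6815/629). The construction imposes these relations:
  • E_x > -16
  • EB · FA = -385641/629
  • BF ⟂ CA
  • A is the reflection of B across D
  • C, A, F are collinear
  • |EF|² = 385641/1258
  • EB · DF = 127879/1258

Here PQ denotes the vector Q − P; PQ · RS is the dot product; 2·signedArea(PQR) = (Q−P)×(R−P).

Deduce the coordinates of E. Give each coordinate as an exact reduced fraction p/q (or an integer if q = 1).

E = (-19763/1258, 5557/1258)

1. E_x = -19763/1258  [EB · FA = -385641/629 ∩ EB · DF = 127879/1258]
2. E_y = 5557/1258  [EB · FA = -385641/629 ∩ EB · DF = 127879/1258]
   → E = (-19763/1258, 5557/1258)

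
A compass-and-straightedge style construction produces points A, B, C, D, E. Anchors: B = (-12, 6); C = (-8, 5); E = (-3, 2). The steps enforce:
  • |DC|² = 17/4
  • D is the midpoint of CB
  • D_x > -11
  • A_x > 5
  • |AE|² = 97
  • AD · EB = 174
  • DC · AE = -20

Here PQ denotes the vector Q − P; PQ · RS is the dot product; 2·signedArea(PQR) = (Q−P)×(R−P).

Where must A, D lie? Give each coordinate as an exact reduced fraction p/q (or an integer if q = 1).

1. D_x = -10  [D is the midpoint of CB]
2. D_y = 11/2  [D is the midpoint of CB]
   → D = (-10, 11/2)
3. A_x = 6  [AD · EB = 174 ∩ DC · AE = -20]
4. A_y = -2  [AD · EB = 174 ∩ DC · AE = -20]
   → A = (6, -2)

A = (6, -2)
D = (-10, 11/2)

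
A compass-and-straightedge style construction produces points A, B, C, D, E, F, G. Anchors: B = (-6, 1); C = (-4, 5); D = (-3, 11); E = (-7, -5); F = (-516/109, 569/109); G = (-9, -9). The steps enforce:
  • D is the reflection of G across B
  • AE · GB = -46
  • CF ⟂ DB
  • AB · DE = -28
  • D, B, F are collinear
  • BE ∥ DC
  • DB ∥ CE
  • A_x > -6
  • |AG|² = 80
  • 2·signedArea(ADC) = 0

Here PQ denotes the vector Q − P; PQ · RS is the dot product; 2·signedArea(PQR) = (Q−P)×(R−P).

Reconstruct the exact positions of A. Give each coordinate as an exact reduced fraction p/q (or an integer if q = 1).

A = (-5, -1)

1. A_x = -5  [2·signedArea(ADC) = 0 ∩ AE · GB = -46]
2. A_y = -1  [2·signedArea(ADC) = 0 ∩ AE · GB = -46]
   → A = (-5, -1)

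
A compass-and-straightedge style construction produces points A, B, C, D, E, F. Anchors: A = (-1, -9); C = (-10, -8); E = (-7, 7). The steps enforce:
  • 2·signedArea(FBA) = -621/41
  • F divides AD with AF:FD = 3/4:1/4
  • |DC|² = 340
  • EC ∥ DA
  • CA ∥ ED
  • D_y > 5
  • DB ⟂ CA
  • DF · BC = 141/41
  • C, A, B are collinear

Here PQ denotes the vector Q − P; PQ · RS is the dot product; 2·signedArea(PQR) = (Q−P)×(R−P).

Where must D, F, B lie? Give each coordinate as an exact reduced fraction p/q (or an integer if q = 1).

1. D_x = 2  [EC ∥ DA ∩ CA ∥ ED]
2. D_y = 6  [EC ∥ DA ∩ CA ∥ ED]
   → D = (2, 6)
3. F_x = 5/4  [F divides AD with AF:FD = 3/4:1/4]
4. F_y = 9/4  [F divides AD with AF:FD = 3/4:1/4]
   → F = (5/4, 9/4)
5. B_x = 13/41  [C, A, B are collinear ∩ DB ⟂ CA]
6. B_y = -375/41  [C, A, B are collinear ∩ DB ⟂ CA]
   → B = (13/41, -375/41)

B = (13/41, -375/41)
D = (2, 6)
F = (5/4, 9/4)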